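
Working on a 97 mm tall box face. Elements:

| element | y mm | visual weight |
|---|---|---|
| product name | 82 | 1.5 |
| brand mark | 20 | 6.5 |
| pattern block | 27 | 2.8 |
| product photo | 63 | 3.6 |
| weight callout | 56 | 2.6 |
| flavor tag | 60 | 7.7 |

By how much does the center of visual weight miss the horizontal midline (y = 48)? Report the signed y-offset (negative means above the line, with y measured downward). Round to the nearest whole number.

≈ -1 mm

Σw = 1.5 + 6.5 + 2.8 + 3.6 + 2.6 + 7.7 = 24.7.
y: (1.5·82 + 6.5·20 + 2.8·27 + 3.6·63 + 2.6·56 + 7.7·60) / 24.7 = 1163.0 / 24.7 ≈ 47.09
Difference: 47.09 − 48 ≈ -0.91.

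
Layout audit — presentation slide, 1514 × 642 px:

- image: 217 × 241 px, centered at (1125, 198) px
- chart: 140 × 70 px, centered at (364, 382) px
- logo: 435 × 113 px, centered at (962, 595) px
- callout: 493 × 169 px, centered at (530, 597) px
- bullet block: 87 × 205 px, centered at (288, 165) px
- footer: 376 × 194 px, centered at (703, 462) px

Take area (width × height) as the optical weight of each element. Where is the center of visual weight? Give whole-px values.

(737, 455)

Areas → weights: image 217·241 = 52297, chart 140·70 = 9800, logo 435·113 = 49155, callout 493·169 = 83317, bullet block 87·205 = 17835, footer 376·194 = 72944; Σw = 285348.
Σw·x = 52297·1125 + 9800·364 + 49155·962 + 83317·530 + 17835·288 + 72944·703 = 210262557, so x̄ = 210262557/285348 ≈ 736.86.
Σw·y = 52297·198 + 9800·382 + 49155·595 + 83317·597 + 17835·165 + 72944·462 = 129728783, so ȳ = 129728783/285348 ≈ 454.63.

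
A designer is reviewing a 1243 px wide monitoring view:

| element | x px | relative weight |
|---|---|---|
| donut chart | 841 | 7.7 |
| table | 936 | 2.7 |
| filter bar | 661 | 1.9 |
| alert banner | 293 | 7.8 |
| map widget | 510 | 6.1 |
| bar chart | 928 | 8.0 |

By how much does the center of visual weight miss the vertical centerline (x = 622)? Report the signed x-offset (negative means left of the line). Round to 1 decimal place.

≈ 52.8 px

Total weight = 7.7 + 2.7 + 1.9 + 7.8 + 6.1 + 8.0 = 34.2.
x-moment: 7.7·841 + 2.7·936 + 1.9·661 + 7.8·293 + 6.1·510 + 8.0·928 = 23079.2; centroid 23079.2/34.2 ≈ 674.83.
Against x = 622, that's 674.83 − 622 = 52.83.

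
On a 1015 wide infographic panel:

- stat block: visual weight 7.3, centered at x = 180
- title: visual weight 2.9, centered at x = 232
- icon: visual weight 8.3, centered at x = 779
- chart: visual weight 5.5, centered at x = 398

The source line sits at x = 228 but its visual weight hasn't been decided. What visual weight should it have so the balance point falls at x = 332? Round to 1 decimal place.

Existing Σw = 24.0 (7.3 + 2.9 + 8.3 + 5.5); existing moment 7.3·180 + 2.9·232 + 8.3·779 + 5.5·398 = 10641.5.
Balance at x = 332 requires (10641.5 + w·228) / (24.0 + w) = 332.
Solving: w = (332·24.0 − 10641.5) / (228 − 332) = -2673.5 / -104 ≈ 25.71.

w ≈ 25.7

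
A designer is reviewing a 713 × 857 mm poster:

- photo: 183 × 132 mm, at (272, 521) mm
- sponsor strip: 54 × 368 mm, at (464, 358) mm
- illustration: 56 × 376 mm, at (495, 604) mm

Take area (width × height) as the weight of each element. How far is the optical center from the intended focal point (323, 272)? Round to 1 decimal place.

Areas: photo 183·132 = 24156, sponsor strip 54·368 = 19872, illustration 56·376 = 21056. Total weight = 65084.
Σw·x = 24156·272 + 19872·464 + 21056·495 = 26213760, so x̄ = 26213760/65084 ≈ 402.77.
Σw·y = 24156·521 + 19872·358 + 21056·604 = 32417276, so ȳ = 32417276/65084 ≈ 498.08.
Relative to (323, 272): Δ = (79.77, 226.08); |Δ| = √(79.77² + 226.08²) ≈ 239.74.

≈ 239.7 mm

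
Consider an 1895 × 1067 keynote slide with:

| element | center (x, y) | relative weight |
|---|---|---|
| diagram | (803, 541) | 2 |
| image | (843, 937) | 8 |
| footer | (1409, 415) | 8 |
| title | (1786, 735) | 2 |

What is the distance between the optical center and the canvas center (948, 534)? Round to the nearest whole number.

Σw = 2 + 8 + 8 + 2 = 20.
x-moment: 2·803 + 8·843 + 8·1409 + 2·1786 = 23194; centroid 23194/20 ≈ 1159.70.
y-moment: 2·541 + 8·937 + 8·415 + 2·735 = 13368; centroid 13368/20 ≈ 668.40.
Offset from (948, 534): Δx ≈ 211.70, Δy ≈ 134.40; distance = √(Δx² + Δy²) ≈ 250.76.

≈ 251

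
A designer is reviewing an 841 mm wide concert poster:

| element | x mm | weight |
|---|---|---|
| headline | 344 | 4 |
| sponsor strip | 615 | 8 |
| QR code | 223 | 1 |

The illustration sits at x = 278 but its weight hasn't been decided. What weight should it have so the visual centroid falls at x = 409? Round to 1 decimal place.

Known weights sum to 4 + 8 + 1 = 13; their moment is 4·344 + 8·615 + 1·223 = 6519.
For the centroid to hit 409: (6519 + w·278) / (13 + w) = 409.
Solving: w = (409·13 − 6519) / (278 − 409) = -1202 / -131 ≈ 9.18.

w ≈ 9.2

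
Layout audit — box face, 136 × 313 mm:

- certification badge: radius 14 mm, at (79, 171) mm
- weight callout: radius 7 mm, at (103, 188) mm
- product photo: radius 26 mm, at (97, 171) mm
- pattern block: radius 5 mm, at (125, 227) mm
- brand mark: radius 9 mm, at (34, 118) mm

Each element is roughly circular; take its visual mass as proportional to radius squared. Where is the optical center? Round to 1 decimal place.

r² weights: certification badge 14² = 196, weight callout 7² = 49, product photo 26² = 676, pattern block 5² = 25, brand mark 9² = 81. Total = 1027.
x-moment: 196·79 + 49·103 + 676·97 + 25·125 + 81·34 = 91982; centroid 91982/1027 ≈ 89.56.
y-moment: 196·171 + 49·188 + 676·171 + 25·227 + 81·118 = 173557; centroid 173557/1027 ≈ 168.99.

(89.6, 169.0)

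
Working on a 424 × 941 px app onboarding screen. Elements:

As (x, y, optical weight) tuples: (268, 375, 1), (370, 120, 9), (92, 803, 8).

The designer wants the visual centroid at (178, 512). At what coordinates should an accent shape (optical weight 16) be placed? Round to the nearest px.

After adding the accent shape, total weight = 1 + 9 + 8 + 16 = 34.
x: target moment 34×178 = 6052; current 1·268 + 9·370 + 8·92 = 4334; the accent shape supplies 1718, so x = 1718/16 ≈ 107.38.
y: target moment 34×512 = 17408; current 1·375 + 9·120 + 8·803 = 7879; the accent shape supplies 9529, so y = 9529/16 ≈ 595.56.

(107, 596)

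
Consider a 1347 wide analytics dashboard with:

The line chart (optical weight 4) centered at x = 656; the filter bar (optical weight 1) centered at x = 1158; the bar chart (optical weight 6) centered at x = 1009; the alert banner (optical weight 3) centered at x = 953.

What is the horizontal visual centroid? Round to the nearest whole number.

x ≈ 907

Σw = 4 + 1 + 6 + 3 = 14.
Σw·x = 4·656 + 1·1158 + 6·1009 + 3·953 = 12695, so x̄ = 12695/14 ≈ 906.79.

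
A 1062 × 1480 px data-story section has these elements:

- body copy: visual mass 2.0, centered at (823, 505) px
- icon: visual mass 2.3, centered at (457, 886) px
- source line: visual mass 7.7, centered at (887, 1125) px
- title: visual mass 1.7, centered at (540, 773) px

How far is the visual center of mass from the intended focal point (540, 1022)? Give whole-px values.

≈ 234 px

Σw = 2.0 + 2.3 + 7.7 + 1.7 = 13.7.
x: (2.0·823 + 2.3·457 + 7.7·887 + 1.7·540) / 13.7 = 10445.0 / 13.7 ≈ 762.41
y: (2.0·505 + 2.3·886 + 7.7·1125 + 1.7·773) / 13.7 = 13024.4 / 13.7 ≈ 950.69
From (540, 1022): dx = 222.41, dy = -71.31, so the distance is √(dx²+dy²) ≈ 233.56.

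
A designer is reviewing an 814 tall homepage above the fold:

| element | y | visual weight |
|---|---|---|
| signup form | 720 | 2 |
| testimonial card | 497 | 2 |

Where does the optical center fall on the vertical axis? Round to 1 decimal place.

y ≈ 608.5

Weights sum to 2 + 2 = 4.
y-moment: 2·720 + 2·497 = 2434; centroid 2434/4 ≈ 608.50.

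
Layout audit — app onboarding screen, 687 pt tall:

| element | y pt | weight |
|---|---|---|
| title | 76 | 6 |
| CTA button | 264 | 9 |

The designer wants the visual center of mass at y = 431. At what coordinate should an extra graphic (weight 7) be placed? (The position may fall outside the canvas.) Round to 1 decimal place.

With the extra graphic, Σw becomes 6 + 9 + 7 = 22.
y: target moment 22×431 = 9482; current 6·76 + 9·264 = 2832; the extra graphic supplies 6650, so y = 6650/7 ≈ 950.00.

y ≈ 950.0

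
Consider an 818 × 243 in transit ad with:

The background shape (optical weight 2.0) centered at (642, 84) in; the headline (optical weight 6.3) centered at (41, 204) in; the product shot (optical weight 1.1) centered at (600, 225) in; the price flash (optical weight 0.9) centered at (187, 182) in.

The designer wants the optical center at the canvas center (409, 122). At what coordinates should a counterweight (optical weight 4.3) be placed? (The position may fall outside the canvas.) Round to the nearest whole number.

(837, -19)

After adding the counterweight, total weight = 2.0 + 6.3 + 1.1 + 0.9 + 4.3 = 14.6.
x: need Σw·x = 14.6·409 = 5971.4. Existing = 2.0·642 + 6.3·41 + 1.1·600 + 0.9·187 = 2370.6. Remainder 3600.8 / 4.3 ≈ 837.40.
y: need Σw·y = 14.6·122 = 1781.2. Existing = 2.0·84 + 6.3·204 + 1.1·225 + 0.9·182 = 1864.5. Remainder -83.3 / 4.3 ≈ -19.37.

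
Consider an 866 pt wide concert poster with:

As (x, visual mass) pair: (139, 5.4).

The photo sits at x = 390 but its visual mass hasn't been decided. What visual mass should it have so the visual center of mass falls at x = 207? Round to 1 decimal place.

w ≈ 2.0

The single fixed element contributes weight 5.4, moment 5.4·139 = 750.6.
Balance at x = 207 requires (750.6 + w·390) / (5.4 + w) = 207.
So w = (207·5.4 − 750.6)/(390 − 207) = 367.2/183 ≈ 2.01.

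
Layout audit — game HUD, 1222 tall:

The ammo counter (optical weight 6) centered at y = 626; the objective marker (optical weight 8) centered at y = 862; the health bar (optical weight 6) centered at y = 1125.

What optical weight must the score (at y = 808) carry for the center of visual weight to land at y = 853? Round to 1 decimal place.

Existing Σw = 20 (6 + 8 + 6); existing moment 6·626 + 8·862 + 6·1125 = 17402.
For the centroid to hit 853: (17402 + w·808) / (20 + w) = 853.
Rearranging, w·(808 − 853) = 853·20 − 17402 = -342, so w ≈ -342/-45 = 7.60.

w ≈ 7.6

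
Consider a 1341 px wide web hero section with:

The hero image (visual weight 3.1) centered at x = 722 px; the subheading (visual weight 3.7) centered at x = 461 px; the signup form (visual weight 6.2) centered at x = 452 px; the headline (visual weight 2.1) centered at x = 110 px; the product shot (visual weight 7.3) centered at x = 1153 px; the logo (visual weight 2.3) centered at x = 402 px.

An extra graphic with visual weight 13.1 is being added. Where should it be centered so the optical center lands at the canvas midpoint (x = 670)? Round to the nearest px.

With the extra graphic, Σw becomes 3.1 + 3.7 + 6.2 + 2.1 + 7.3 + 2.3 + 13.1 = 37.8.
x: need Σw·x = 37.8·670 = 25326.0. Existing = 3.1·722 + 3.7·461 + 6.2·452 + 2.1·110 + 7.3·1153 + 2.3·402 = 16318.8. Remainder 9007.2 / 13.1 ≈ 687.57.

x ≈ 688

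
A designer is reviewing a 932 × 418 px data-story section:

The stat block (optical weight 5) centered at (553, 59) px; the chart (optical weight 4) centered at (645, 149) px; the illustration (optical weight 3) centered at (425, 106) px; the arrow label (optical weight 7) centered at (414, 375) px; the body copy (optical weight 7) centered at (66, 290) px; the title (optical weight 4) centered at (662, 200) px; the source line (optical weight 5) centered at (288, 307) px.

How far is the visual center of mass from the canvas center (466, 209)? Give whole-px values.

≈ 69 px

Total weight = 5 + 4 + 3 + 7 + 7 + 4 + 5 = 35.
Σw·x = 14068; x̄ = 14068/35 ≈ 401.94.
Σw·y = 8199; ȳ = 8199/35 ≈ 234.26.
From (466, 209): dx = -64.06, dy = 25.26, so the distance is √(dx²+dy²) ≈ 68.86.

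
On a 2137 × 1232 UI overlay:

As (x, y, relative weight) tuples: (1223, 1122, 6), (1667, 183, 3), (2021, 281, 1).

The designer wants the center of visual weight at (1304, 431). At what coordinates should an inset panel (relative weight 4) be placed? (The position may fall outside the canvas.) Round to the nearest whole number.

(974, -382)

With the inset panel, Σw becomes 6 + 3 + 1 + 4 = 14.
x: target moment 14×1304 = 18256; current 6·1223 + 3·1667 + 1·2021 = 14360; the inset panel supplies 3896, so x = 3896/4 ≈ 974.00.
y: target moment 14×431 = 6034; current 6·1122 + 3·183 + 1·281 = 7562; the inset panel supplies -1528, so y = -1528/4 ≈ -382.00.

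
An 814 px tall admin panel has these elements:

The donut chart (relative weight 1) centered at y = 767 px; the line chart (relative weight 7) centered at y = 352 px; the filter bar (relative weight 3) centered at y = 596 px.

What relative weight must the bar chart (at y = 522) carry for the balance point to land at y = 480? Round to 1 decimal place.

w ≈ 6.2

Fixed elements: Σw = 1 + 7 + 3 = 11, Σw·y = 1·767 + 7·352 + 3·596 = 5019.
Set Σw·y/Σw = 480: (5019 + 522w) = 480·(11 + w).
Rearranging, w·(522 − 480) = 480·11 − 5019 = 261, so w ≈ 261/42 = 6.21.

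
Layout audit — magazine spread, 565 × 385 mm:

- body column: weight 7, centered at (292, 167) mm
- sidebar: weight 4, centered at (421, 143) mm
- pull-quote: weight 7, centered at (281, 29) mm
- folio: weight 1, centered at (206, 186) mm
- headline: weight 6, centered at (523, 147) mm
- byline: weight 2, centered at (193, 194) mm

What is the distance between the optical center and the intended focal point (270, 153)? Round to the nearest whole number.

≈ 84 mm

Σw = 7 + 4 + 7 + 1 + 6 + 2 = 27.
x: moment 9425 / weight 27 ≈ 349.07
y: moment 3400 / weight 27 ≈ 125.93
From (270, 153): dx = 79.07, dy = -27.07, so the distance is √(dx²+dy²) ≈ 83.58.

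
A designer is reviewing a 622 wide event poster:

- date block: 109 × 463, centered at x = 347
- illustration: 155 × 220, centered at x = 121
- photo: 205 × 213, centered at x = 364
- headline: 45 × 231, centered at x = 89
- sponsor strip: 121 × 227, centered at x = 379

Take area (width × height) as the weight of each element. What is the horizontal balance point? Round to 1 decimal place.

Taking area as weight: date block 109·463 = 50467, illustration 155·220 = 34100, photo 205·213 = 43665, headline 45·231 = 10395, sponsor strip 121·227 = 27467. Sum 166094.
x-moment: 50467·347 + 34100·121 + 43665·364 + 10395·89 + 27467·379 = 48867357; centroid 48867357/166094 ≈ 294.22.

x ≈ 294.2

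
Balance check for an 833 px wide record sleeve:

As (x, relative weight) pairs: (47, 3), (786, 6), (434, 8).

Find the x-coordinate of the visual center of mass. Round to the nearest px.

Weights sum to 3 + 6 + 8 = 17.
x-moment: 3·47 + 6·786 + 8·434 = 8329; centroid 8329/17 ≈ 489.94.

x ≈ 490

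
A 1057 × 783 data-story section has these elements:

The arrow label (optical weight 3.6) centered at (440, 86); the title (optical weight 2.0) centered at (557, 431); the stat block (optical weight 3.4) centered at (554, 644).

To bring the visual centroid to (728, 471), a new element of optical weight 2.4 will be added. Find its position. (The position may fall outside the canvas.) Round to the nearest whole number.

New total weight: (3.6 + 2.0 + 3.4) + 2.4 = 11.4.
x: target moment 11.4×728 = 8299.2; current 3.6·440 + 2.0·557 + 3.4·554 = 4581.6; the new element supplies 3717.6, so x = 3717.6/2.4 ≈ 1549.00.
y: target moment 11.4×471 = 5369.4; current 3.6·86 + 2.0·431 + 3.4·644 = 3361.2; the new element supplies 2008.2, so y = 2008.2/2.4 ≈ 836.75.

(1549, 837)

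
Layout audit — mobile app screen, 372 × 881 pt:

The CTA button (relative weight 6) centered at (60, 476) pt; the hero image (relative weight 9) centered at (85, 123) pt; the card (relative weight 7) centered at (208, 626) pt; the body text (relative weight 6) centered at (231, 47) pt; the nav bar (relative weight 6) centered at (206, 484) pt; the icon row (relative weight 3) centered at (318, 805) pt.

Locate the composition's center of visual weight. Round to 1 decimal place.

Weights sum to 6 + 9 + 7 + 6 + 6 + 3 = 37.
x-moment: 6·60 + 9·85 + 7·208 + 6·231 + 6·206 + 3·318 = 6157; centroid 6157/37 ≈ 166.41.
y-moment: 6·476 + 9·123 + 7·626 + 6·47 + 6·484 + 3·805 = 13946; centroid 13946/37 ≈ 376.92.

(166.4, 376.9)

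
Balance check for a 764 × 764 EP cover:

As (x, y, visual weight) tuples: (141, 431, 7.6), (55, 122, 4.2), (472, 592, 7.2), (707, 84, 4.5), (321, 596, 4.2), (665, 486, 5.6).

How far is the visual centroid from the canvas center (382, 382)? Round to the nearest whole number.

Weights sum to 7.6 + 4.2 + 7.2 + 4.5 + 4.2 + 5.6 = 33.3.
x-moment: 7.6·141 + 4.2·55 + 7.2·472 + 4.5·707 + 4.2·321 + 5.6·665 = 12954.7; centroid 12954.7/33.3 ≈ 389.03.
y-moment: 7.6·431 + 4.2·122 + 7.2·592 + 4.5·84 + 4.2·596 + 5.6·486 = 13653.2; centroid 13653.2/33.3 ≈ 410.01.
Relative to (382, 382): Δ = (7.03, 28.01); |Δ| = √(7.03² + 28.01²) ≈ 28.87.

≈ 29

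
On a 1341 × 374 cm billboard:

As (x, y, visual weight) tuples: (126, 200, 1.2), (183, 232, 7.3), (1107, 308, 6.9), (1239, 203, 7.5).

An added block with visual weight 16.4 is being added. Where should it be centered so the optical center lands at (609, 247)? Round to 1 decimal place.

After adding the added block, total weight = 1.2 + 7.3 + 6.9 + 7.5 + 16.4 = 39.3.
Along x: (18417.9 + 16.4·x) / 39.3 = 609 (existing moment 1.2·126 + 7.3·183 + 6.9·1107 + 7.5·1239 = 18417.9) ⇒ x = (23933.7 − 18417.9) / 16.4 ≈ 336.33.
Along y: (5581.3 + 16.4·y) / 39.3 = 247 (existing moment 1.2·200 + 7.3·232 + 6.9·308 + 7.5·203 = 5581.3) ⇒ y = (9707.1 − 5581.3) / 16.4 ≈ 251.57.

(336.3, 251.6)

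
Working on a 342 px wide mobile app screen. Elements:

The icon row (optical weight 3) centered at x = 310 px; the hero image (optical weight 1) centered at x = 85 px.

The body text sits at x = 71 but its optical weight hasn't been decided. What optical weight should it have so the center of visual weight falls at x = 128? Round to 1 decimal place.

Existing Σw = 4 (3 + 1); existing moment 3·310 + 1·85 = 1015.
Balance at x = 128 requires (1015 + w·71) / (4 + w) = 128.
Solving: w = (128·4 − 1015) / (71 − 128) = -503 / -57 ≈ 8.82.

w ≈ 8.8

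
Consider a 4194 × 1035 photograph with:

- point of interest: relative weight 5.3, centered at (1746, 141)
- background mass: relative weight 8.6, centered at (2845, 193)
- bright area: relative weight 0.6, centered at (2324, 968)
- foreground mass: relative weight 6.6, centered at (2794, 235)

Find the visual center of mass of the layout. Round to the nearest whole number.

(2538, 215)

Total weight = 5.3 + 8.6 + 0.6 + 6.6 = 21.1.
x: (5.3·1746 + 8.6·2845 + 0.6·2324 + 6.6·2794) / 21.1 = 53555.6 / 21.1 ≈ 2538.18
y: (5.3·141 + 8.6·193 + 0.6·968 + 6.6·235) / 21.1 = 4538.9 / 21.1 ≈ 215.11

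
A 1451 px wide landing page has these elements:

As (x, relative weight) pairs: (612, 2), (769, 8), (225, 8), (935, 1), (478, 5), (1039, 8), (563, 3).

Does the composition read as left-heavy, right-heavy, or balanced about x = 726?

Σw = 2 + 8 + 8 + 1 + 5 + 8 + 3 = 35.
x-moment: 2·612 + 8·769 + 8·225 + 1·935 + 5·478 + 8·1039 + 3·563 = 22502; centroid 22502/35 ≈ 642.91.
642.9 vs midline 726 → left-heavy.

left-heavy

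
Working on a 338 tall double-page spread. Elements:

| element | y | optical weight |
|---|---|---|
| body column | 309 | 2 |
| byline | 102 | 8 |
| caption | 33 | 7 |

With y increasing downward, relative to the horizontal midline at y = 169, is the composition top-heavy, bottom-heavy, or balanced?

top-heavy

Total weight = 2 + 8 + 7 = 17.
Σw·y = 2·309 + 8·102 + 7·33 = 1665, so ȳ = 1665/17 ≈ 97.94.
97.9 vs midline 169 → top-heavy.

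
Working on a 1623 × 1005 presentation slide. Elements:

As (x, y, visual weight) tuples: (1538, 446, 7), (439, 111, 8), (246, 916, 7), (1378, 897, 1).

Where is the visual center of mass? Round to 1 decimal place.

(755.6, 492.1)

Weights sum to 7 + 8 + 7 + 1 = 23.
x: (7·1538 + 8·439 + 7·246 + 1·1378) / 23 = 17378 / 23 ≈ 755.57
y: (7·446 + 8·111 + 7·916 + 1·897) / 23 = 11319 / 23 ≈ 492.13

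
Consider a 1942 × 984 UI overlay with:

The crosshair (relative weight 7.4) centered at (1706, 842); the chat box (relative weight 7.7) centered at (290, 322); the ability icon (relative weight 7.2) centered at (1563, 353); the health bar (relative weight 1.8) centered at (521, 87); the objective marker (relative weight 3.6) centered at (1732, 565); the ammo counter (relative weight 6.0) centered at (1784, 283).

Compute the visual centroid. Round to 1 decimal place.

(1305.3, 449.3)

Σw = 7.4 + 7.7 + 7.2 + 1.8 + 3.6 + 6.0 = 33.7.
x: moment 43988.0 / weight 33.7 ≈ 1305.28
y: moment 15140.4 / weight 33.7 ≈ 449.27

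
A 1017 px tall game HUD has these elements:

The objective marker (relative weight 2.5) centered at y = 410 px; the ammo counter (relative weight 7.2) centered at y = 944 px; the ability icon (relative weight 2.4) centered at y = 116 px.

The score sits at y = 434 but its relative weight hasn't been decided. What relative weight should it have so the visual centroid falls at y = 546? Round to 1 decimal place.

w ≈ 13.3

Fixed elements: Σw = 2.5 + 7.2 + 2.4 = 12.1, Σw·y = 2.5·410 + 7.2·944 + 2.4·116 = 8100.2.
Balance at y = 546 requires (8100.2 + w·434) / (12.1 + w) = 546.
So w = (546·12.1 − 8100.2)/(434 − 546) = -1493.6/-112 ≈ 13.34.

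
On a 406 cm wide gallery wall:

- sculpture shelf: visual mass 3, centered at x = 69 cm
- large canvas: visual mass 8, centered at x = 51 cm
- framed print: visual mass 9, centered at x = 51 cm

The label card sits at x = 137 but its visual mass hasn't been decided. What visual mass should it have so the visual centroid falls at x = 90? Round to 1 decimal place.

Fixed elements: Σw = 3 + 8 + 9 = 20, Σw·x = 3·69 + 8·51 + 9·51 = 1074.
Balance at x = 90 requires (1074 + w·137) / (20 + w) = 90.
So w = (90·20 − 1074)/(137 − 90) = 726/47 ≈ 15.45.

w ≈ 15.4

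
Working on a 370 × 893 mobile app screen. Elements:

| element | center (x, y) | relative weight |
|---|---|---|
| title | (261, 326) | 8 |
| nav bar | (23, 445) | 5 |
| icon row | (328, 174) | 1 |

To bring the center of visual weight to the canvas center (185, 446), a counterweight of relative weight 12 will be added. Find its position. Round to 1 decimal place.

New total weight: (8 + 5 + 1) + 12 = 26.
x: need Σw·x = 26·185 = 4810. Existing = 8·261 + 5·23 + 1·328 = 2531. Remainder 2279 / 12 ≈ 189.92.
y: need Σw·y = 26·446 = 11596. Existing = 8·326 + 5·445 + 1·174 = 5007. Remainder 6589 / 12 ≈ 549.08.

(189.9, 549.1)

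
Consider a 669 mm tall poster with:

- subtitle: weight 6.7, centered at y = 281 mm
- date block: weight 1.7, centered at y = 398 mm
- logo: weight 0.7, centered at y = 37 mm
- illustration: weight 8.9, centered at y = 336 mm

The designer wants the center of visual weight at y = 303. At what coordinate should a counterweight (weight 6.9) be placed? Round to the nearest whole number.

y ≈ 285

After adding the counterweight, total weight = 6.7 + 1.7 + 0.7 + 8.9 + 6.9 = 24.9.
Along y: (5575.6 + 6.9·y) / 24.9 = 303 (existing moment 6.7·281 + 1.7·398 + 0.7·37 + 8.9·336 = 5575.6) ⇒ y = (7544.7 − 5575.6) / 6.9 ≈ 285.38.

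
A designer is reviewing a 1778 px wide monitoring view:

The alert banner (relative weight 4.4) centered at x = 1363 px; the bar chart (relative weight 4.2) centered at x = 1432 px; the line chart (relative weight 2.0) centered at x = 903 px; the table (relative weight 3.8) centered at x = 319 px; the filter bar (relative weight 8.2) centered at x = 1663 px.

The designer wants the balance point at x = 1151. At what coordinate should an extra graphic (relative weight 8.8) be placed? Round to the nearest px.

x ≈ 849

New total weight: (4.4 + 4.2 + 2.0 + 3.8 + 8.2) + 8.8 = 31.4.
x: need Σw·x = 31.4·1151 = 36141.4. Existing = 4.4·1363 + 4.2·1432 + 2.0·903 + 3.8·319 + 8.2·1663 = 28666.4. Remainder 7475.0 / 8.8 ≈ 849.43.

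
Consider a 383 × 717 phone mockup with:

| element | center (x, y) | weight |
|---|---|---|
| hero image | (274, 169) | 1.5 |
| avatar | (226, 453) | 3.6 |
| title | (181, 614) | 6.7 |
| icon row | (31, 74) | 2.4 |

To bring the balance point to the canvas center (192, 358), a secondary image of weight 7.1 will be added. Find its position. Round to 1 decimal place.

New total weight: (1.5 + 3.6 + 6.7 + 2.4) + 7.1 = 21.3.
x: target moment 21.3×192 = 4089.6; current 1.5·274 + 3.6·226 + 6.7·181 + 2.4·31 = 2511.7; the secondary image supplies 1577.9, so x = 1577.9/7.1 ≈ 222.24.
y: target moment 21.3×358 = 7625.4; current 1.5·169 + 3.6·453 + 6.7·614 + 2.4·74 = 6175.7; the secondary image supplies 1449.7, so y = 1449.7/7.1 ≈ 204.18.

(222.2, 204.2)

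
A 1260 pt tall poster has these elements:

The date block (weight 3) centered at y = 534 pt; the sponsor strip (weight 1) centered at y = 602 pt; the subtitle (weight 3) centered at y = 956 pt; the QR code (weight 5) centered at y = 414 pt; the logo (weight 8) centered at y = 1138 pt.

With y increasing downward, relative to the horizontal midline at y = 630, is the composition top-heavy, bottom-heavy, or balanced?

bottom-heavy

Weights sum to 3 + 1 + 3 + 5 + 8 = 20.
y-moment: 3·534 + 1·602 + 3·956 + 5·414 + 8·1138 = 16246; centroid 16246/20 ≈ 812.30.
812.3 lies below (larger y than) the midline 630, so the layout is bottom-heavy.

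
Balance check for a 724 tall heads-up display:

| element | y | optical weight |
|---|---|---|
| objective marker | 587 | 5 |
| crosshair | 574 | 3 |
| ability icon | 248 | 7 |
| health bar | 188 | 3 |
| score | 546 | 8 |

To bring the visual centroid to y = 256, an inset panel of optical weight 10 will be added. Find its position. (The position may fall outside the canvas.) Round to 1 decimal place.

y ≈ -210.9

New total weight: (5 + 3 + 7 + 3 + 8) + 10 = 36.
Along y: (11325 + 10·y) / 36 = 256 (existing moment 5·587 + 3·574 + 7·248 + 3·188 + 8·546 = 11325) ⇒ y = (9216 − 11325) / 10 ≈ -210.90.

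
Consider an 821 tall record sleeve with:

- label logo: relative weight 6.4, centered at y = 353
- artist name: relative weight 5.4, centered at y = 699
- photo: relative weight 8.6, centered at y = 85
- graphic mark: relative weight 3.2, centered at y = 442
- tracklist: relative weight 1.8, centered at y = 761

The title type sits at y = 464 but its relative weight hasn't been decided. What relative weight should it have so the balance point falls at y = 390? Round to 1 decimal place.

w ≈ 4.8

Fixed elements: Σw = 6.4 + 5.4 + 8.6 + 3.2 + 1.8 = 25.4, Σw·y = 6.4·353 + 5.4·699 + 8.6·85 + 3.2·442 + 1.8·761 = 9549.0.
Set Σw·y/Σw = 390: (9549.0 + 464w) = 390·(25.4 + w).
So w = (390·25.4 − 9549.0)/(464 − 390) = 357.0/74 ≈ 4.82.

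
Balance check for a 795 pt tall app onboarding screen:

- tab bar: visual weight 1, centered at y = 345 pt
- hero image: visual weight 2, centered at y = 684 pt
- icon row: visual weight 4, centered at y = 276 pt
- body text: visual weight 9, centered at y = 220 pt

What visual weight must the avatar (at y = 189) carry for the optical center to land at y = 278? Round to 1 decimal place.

Known weights sum to 1 + 2 + 4 + 9 = 16; their moment is 1·345 + 2·684 + 4·276 + 9·220 = 4797.
Set Σw·y/Σw = 278: (4797 + 189w) = 278·(16 + w).
Solving: w = (278·16 − 4797) / (189 − 278) = -349 / -89 ≈ 3.92.

w ≈ 3.9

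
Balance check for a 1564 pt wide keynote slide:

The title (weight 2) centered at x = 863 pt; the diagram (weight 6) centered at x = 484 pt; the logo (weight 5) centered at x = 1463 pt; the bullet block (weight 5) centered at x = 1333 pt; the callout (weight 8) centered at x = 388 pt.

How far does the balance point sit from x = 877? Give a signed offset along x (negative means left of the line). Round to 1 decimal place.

Weights sum to 2 + 6 + 5 + 5 + 8 = 26.
x-moment: 2·863 + 6·484 + 5·1463 + 5·1333 + 8·388 = 21714; centroid 21714/26 ≈ 835.15.
Against x = 877, that's 835.15 − 877 = -41.85.

≈ -41.8 pt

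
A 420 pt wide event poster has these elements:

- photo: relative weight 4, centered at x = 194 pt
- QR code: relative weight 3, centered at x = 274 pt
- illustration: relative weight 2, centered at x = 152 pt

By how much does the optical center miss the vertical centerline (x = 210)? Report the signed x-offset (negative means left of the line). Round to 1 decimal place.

Total weight = 4 + 3 + 2 = 9.
x: (4·194 + 3·274 + 2·152) / 9 = 1902 / 9 ≈ 211.33
Offset from x = 210: 211.33 − 210 ≈ 1.33.

≈ 1.3 pt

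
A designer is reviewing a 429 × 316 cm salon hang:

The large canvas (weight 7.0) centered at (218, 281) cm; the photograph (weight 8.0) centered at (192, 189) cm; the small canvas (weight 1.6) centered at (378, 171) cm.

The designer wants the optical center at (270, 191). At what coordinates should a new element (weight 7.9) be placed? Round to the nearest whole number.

(373, 117)

New total weight: (7.0 + 8.0 + 1.6) + 7.9 = 24.5.
x: need Σw·x = 24.5·270 = 6615.0. Existing = 7.0·218 + 8.0·192 + 1.6·378 = 3666.8. Remainder 2948.2 / 7.9 ≈ 373.19.
y: need Σw·y = 24.5·191 = 4679.5. Existing = 7.0·281 + 8.0·189 + 1.6·171 = 3752.6. Remainder 926.9 / 7.9 ≈ 117.33.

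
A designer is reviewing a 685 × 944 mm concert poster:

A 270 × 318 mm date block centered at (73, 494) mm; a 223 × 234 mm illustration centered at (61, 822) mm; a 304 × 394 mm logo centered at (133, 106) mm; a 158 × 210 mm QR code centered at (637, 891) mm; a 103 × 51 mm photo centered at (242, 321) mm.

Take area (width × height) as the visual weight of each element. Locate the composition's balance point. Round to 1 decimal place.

(161.3, 436.3)

Areas: date block 270·318 = 85860, illustration 223·234 = 52182, logo 304·394 = 119776, QR code 158·210 = 33180, photo 103·51 = 5253. Total weight = 296251.
x-moment: 85860·73 + 52182·61 + 119776·133 + 33180·637 + 5253·242 = 47787976; centroid 47787976/296251 ≈ 161.31.
y-moment: 85860·494 + 52182·822 + 119776·106 + 33180·891 + 5253·321 = 129254293; centroid 129254293/296251 ≈ 436.30.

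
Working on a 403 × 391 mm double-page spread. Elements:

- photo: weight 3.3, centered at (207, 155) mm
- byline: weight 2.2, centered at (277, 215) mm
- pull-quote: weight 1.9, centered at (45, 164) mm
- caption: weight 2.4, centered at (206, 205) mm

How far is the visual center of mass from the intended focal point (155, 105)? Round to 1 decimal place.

Total weight = 3.3 + 2.2 + 1.9 + 2.4 = 9.8.
Σw·x = 3.3·207 + 2.2·277 + 1.9·45 + 2.4·206 = 1872.4, so x̄ = 1872.4/9.8 ≈ 191.06.
Σw·y = 3.3·155 + 2.2·215 + 1.9·164 + 2.4·205 = 1788.1, so ȳ = 1788.1/9.8 ≈ 182.46.
Relative to (155, 105): Δ = (36.06, 77.46); |Δ| = √(36.06² + 77.46²) ≈ 85.44.

≈ 85.4 mm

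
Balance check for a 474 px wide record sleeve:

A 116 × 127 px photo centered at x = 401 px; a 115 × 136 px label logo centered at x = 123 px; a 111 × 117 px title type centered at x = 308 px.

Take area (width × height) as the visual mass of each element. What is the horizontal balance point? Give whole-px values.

Areas → weights: photo 116·127 = 14732, label logo 115·136 = 15640, title type 111·117 = 12987; Σw = 43359.
Σw·x = 14732·401 + 15640·123 + 12987·308 = 11831248, so x̄ = 11831248/43359 ≈ 272.87.

x ≈ 273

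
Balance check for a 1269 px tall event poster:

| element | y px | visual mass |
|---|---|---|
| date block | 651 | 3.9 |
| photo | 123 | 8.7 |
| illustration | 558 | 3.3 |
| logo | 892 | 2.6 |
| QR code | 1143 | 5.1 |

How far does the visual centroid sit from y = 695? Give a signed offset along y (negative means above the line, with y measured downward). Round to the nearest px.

Total weight = 3.9 + 8.7 + 3.3 + 2.6 + 5.1 = 23.6.
y-moment: 3.9·651 + 8.7·123 + 3.3·558 + 2.6·892 + 5.1·1143 = 13598.9; centroid 13598.9/23.6 ≈ 576.22.
Difference: 576.22 − 695 ≈ -118.78.

≈ -119 px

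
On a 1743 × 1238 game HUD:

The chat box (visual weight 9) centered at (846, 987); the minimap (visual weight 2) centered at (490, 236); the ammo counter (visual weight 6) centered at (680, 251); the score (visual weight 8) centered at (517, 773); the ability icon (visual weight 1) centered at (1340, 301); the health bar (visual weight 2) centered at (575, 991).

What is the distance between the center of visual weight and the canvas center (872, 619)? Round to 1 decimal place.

Σw = 9 + 2 + 6 + 8 + 1 + 2 = 28.
Σw·x = 9·846 + 2·490 + 6·680 + 8·517 + 1·1340 + 2·575 = 19300, so x̄ = 19300/28 ≈ 689.29.
Σw·y = 9·987 + 2·236 + 6·251 + 8·773 + 1·301 + 2·991 = 19328, so ȳ = 19328/28 ≈ 690.29.
Offset from (872, 619): Δx ≈ -182.71, Δy ≈ 71.29; distance = √(Δx² + Δy²) ≈ 196.13.

≈ 196.1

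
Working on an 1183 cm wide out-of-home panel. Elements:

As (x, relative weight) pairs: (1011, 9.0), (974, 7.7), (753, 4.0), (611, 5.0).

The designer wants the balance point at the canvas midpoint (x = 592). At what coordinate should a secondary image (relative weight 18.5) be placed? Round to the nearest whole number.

x ≈ 189

New total weight: (9.0 + 7.7 + 4.0 + 5.0) + 18.5 = 44.2.
x: need Σw·x = 44.2·592 = 26166.4. Existing = 9.0·1011 + 7.7·974 + 4.0·753 + 5.0·611 = 22665.8. Remainder 3500.6 / 18.5 ≈ 189.22.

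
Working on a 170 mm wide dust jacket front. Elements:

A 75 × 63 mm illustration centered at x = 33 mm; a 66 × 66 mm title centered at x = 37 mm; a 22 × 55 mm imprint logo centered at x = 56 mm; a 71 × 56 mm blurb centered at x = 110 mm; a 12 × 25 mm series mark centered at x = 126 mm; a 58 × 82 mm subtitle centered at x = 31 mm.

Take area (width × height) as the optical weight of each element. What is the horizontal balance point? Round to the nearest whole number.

Areas: illustration 75·63 = 4725, title 66·66 = 4356, imprint logo 22·55 = 1210, blurb 71·56 = 3976, series mark 12·25 = 300, subtitle 58·82 = 4756. Total weight = 19323.
x-moment: 4725·33 + 4356·37 + 1210·56 + 3976·110 + 300·126 + 4756·31 = 1007453; centroid 1007453/19323 ≈ 52.14.

x ≈ 52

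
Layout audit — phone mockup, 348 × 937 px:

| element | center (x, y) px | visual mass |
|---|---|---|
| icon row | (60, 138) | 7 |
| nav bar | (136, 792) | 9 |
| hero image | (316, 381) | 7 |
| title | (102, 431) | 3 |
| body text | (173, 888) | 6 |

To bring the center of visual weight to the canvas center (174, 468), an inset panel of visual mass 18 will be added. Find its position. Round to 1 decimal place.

(194.4, 334.3)

After adding the inset panel, total weight = 7 + 9 + 7 + 3 + 6 + 18 = 50.
x: need Σw·x = 50·174 = 8700. Existing = 7·60 + 9·136 + 7·316 + 3·102 + 6·173 = 5200. Remainder 3500 / 18 ≈ 194.44.
y: need Σw·y = 50·468 = 23400. Existing = 7·138 + 9·792 + 7·381 + 3·431 + 6·888 = 17382. Remainder 6018 / 18 ≈ 334.33.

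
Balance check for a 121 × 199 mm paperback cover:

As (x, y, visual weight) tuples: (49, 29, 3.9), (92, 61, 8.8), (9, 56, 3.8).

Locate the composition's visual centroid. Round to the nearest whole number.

(63, 52)

Weights sum to 3.9 + 8.8 + 3.8 = 16.5.
x: (3.9·49 + 8.8·92 + 3.8·9) / 16.5 = 1034.9 / 16.5 ≈ 62.72
y: (3.9·29 + 8.8·61 + 3.8·56) / 16.5 = 862.7 / 16.5 ≈ 52.28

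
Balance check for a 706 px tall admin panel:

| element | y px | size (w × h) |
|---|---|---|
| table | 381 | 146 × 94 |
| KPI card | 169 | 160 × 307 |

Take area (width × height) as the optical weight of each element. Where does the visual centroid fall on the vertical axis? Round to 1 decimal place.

y ≈ 215.3

Taking area as weight: table 146·94 = 13724, KPI card 160·307 = 49120. Sum 62844.
Σw·y = 13724·381 + 49120·169 = 13530124, so ȳ = 13530124/62844 ≈ 215.30.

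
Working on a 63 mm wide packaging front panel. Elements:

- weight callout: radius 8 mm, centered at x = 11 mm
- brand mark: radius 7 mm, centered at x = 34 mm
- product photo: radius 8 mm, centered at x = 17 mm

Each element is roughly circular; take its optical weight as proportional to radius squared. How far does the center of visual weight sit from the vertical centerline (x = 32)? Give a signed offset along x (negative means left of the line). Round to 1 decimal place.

≈ -12.5 mm

r² weights: weight callout 8² = 64, brand mark 7² = 49, product photo 8² = 64. Total = 177.
x-moment: 64·11 + 49·34 + 64·17 = 3458; centroid 3458/177 ≈ 19.54.
Difference: 19.54 − 32 ≈ -12.46.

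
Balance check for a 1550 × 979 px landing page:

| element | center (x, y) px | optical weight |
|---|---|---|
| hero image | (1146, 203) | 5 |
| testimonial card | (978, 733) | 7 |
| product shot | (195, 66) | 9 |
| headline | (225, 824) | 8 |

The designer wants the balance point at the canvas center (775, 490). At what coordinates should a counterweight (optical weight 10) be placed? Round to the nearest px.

New total weight: (5 + 7 + 9 + 8) + 10 = 39.
x: need Σw·x = 39·775 = 30225. Existing = 5·1146 + 7·978 + 9·195 + 8·225 = 16131. Remainder 14094 / 10 ≈ 1409.40.
y: need Σw·y = 39·490 = 19110. Existing = 5·203 + 7·733 + 9·66 + 8·824 = 13332. Remainder 5778 / 10 ≈ 577.80.

(1409, 578)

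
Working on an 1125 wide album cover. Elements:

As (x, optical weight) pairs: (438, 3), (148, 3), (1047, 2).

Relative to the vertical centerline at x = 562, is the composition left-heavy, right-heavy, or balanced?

Total weight = 3 + 3 + 2 = 8.
Σw·x = 3·438 + 3·148 + 2·1047 = 3852, so x̄ = 3852/8 ≈ 481.50.
481.5 lies left of the midline 562, so the layout is left-heavy.

left-heavy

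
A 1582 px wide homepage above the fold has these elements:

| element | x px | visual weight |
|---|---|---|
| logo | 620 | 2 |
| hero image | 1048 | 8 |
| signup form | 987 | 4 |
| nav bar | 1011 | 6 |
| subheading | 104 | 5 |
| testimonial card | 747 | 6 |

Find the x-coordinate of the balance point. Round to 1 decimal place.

x ≈ 794.8

Total weight = 2 + 8 + 4 + 6 + 5 + 6 = 31.
x: (2·620 + 8·1048 + 4·987 + 6·1011 + 5·104 + 6·747) / 31 = 24640 / 31 ≈ 794.84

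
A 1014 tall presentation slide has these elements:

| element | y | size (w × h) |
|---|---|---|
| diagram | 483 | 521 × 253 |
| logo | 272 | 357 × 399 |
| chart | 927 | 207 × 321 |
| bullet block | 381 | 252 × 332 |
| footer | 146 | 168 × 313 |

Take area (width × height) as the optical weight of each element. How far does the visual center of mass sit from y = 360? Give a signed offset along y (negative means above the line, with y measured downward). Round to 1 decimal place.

≈ 66.8

Taking area as weight: diagram 521·253 = 131813, logo 357·399 = 142443, chart 207·321 = 66447, bullet block 252·332 = 83664, footer 168·313 = 52584. Sum 476951.
y: (131813·483 + 142443·272 + 66447·927 + 83664·381 + 52584·146) / 476951 = 203559792 / 476951 ≈ 426.79
Difference: 426.79 − 360 ≈ 66.79.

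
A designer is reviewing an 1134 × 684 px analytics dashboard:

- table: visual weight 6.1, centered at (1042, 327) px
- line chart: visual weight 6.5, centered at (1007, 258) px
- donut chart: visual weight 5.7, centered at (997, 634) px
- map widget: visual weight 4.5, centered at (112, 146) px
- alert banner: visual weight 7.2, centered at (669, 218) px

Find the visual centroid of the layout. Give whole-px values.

Σw = 6.1 + 6.5 + 5.7 + 4.5 + 7.2 = 30.0.
Σw·x = 6.1·1042 + 6.5·1007 + 5.7·997 + 4.5·112 + 7.2·669 = 23905.4, so x̄ = 23905.4/30.0 ≈ 796.85.
Σw·y = 6.1·327 + 6.5·258 + 5.7·634 + 4.5·146 + 7.2·218 = 9512.1, so ȳ = 9512.1/30.0 ≈ 317.07.

(797, 317)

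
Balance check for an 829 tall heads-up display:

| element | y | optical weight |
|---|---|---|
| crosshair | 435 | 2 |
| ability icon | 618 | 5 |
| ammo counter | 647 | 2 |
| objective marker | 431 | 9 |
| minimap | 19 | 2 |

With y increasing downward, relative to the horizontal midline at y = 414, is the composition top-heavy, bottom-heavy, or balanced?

bottom-heavy

Σw = 2 + 5 + 2 + 9 + 2 = 20.
y: (2·435 + 5·618 + 2·647 + 9·431 + 2·19) / 20 = 9171 / 20 ≈ 458.55
Since 458.6 is below (larger y than) 414, the composition reads bottom-heavy.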